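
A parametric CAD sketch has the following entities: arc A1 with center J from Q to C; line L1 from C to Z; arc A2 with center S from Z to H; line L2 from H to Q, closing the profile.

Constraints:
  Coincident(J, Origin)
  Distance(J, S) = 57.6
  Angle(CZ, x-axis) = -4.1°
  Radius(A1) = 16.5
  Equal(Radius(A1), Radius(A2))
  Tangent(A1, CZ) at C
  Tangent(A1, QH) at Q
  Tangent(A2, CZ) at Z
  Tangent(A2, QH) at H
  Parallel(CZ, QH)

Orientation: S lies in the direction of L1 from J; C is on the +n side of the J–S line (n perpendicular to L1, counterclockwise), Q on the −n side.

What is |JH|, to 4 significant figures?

59.92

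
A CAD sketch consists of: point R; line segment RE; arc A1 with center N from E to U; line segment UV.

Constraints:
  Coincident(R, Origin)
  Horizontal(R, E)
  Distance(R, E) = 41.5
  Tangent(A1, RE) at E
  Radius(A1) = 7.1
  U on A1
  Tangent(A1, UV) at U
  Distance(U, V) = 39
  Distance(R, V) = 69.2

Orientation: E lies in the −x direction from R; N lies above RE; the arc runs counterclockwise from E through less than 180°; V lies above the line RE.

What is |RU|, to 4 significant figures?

36.59

R is at the origin; R and E share the same y with |RE| = 41.5 and E on the −x side, so E = (-41.50, 0.000). Since A1 is tangent to RE there, NE ⟂ RE, so N = E + (0, 7.1) = (-41.50, 7.100). Since NU ⟂ UV (tangency), |NV| = √(7.1² + 39.0²) = 39.64 regardless of where U sits on A1. So V lies on both circle(R, 69.2) and circle(N, 39.64); the above-RE intersection is V = (-52.38, 45.22). U is the foot of the tangent from V: U = (-35.13, 10.24).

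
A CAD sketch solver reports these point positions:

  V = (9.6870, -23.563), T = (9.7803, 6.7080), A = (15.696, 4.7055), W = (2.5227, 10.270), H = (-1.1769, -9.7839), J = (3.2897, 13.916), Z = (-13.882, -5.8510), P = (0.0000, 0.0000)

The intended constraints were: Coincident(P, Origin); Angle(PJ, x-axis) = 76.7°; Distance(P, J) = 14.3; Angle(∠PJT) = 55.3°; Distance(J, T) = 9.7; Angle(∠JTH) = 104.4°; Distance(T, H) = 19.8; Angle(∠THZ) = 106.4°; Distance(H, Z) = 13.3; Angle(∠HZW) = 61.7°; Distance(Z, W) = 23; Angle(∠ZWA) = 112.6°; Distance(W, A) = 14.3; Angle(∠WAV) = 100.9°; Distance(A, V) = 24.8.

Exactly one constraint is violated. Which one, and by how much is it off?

Distance(A, V) = 24.8 — off by 4.10.

P = (0.00, 0.00) ✓; PJ at 76.70° ✓; |PJ| = 14.30 ✓; ∠PJT = 55.30° ✓; |JT| = 9.700 ✓; ∠JTH = 104.4° ✓; |TH| = 19.80 ✓; ∠THZ = 106.4° ✓; |HZ| = 13.30 ✓; ∠HZW = 61.70° ✓; |ZW| = 23.00 ✓; ∠ZWA = 112.6° ✓; |WA| = 14.30 ✓; ∠WAV = 100.9° ✓; |AV| = 28.90 ✗.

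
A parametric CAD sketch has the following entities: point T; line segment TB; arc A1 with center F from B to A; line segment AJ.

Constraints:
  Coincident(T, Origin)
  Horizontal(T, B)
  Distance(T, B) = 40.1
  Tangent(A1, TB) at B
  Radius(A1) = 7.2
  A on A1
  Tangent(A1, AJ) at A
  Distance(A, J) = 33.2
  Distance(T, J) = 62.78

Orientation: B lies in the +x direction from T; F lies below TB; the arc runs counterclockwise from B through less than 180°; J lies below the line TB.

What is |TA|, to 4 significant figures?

35.20

T is at the origin; TB is horizontal with |TB| = 40.1 and B on the +x side, so B = (40.10, 0.000). Since A1 is tangent to TB there, FB ⟂ TB, so F = B + (0, -7.2) = (40.10, -7.200). Since FA ⟂ AJ (tangency), |FJ| = √(7.2² + 33.2²) = 33.97 regardless of where A sits on A1. So J lies on both circle(T, 62.78) and circle(F, 33.97); the below-TB intersection is J = (48.24, -40.18). A is the foot of the tangent from J: A = (33.63, -10.37).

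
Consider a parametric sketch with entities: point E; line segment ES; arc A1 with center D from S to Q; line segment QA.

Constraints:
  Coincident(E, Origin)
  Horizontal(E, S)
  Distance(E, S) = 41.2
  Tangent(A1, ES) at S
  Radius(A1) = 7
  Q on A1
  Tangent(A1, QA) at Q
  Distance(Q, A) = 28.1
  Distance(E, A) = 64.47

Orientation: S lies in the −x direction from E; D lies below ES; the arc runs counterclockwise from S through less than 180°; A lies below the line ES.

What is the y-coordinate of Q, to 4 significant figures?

-4.971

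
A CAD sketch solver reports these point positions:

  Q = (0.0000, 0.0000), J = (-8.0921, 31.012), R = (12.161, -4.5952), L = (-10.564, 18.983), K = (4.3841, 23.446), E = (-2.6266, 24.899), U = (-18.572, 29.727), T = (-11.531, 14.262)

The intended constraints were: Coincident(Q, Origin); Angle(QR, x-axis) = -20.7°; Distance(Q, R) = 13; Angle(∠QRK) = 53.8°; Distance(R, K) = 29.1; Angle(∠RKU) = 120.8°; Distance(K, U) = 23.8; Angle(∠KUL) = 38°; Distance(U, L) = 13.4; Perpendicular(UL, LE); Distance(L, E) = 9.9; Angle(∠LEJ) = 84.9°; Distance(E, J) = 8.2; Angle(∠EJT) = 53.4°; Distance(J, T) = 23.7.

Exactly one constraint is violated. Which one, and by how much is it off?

Distance(J, T) = 23.7 — off by 6.60.

Q = (0.00, 0.00) ✓; QR at -20.70° ✓; |QR| = 13.00 ✓; ∠QRK = 53.80° ✓; |RK| = 29.10 ✓; ∠RKU = 120.8° ✓; |KU| = 23.80 ✓; ∠KUL = 38.00° ✓; |UL| = 13.40 ✓; ∠(UL, LE) = 90.00° ✓; |LE| = 9.900 ✓; ∠LEJ = 84.90° ✓; |EJ| = 8.200 ✓; ∠EJT = 53.40° ✓; |JT| = 17.10 ✗.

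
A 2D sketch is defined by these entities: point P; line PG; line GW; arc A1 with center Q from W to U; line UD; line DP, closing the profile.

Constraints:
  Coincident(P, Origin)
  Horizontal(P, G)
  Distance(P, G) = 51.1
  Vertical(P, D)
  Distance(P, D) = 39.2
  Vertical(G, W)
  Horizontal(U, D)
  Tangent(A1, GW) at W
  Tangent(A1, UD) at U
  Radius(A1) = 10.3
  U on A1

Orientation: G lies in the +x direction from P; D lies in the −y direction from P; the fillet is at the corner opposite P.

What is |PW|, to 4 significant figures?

58.71

P is at the origin; PG is horizontal with |PG| = 51.1 and G on the +x side, so G = (51.10, 0.000). P and D share the same x with |PD| = 39.2 and D on the −y side, so D = (0.000, -39.20). The virtual corner opposite P is at (51.10, -39.20). Since A1 is tangent to GW there, QW ⟂ GW and tangency of A1 to UD means the radius QU is perpendicular to UD, with radius 10.3, so the center Q sits 10.3 in from both sides at Q = (40.80, -28.90). That places the tangent points at W = (51.10, -28.90) on GW and U = (40.80, -39.20) on UD. Then |PW| = |W − P| = 58.71.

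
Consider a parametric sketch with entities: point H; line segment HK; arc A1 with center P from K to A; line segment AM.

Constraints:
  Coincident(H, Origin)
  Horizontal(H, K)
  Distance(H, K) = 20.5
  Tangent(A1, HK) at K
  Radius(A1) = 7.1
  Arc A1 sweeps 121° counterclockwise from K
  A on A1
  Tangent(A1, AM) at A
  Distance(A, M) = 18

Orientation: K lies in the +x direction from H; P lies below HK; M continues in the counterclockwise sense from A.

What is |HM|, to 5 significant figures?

35.308

H is at the origin; HK is horizontal with |HK| = 20.5 and K on the +x side, so K = (20.500, 0.0000). Tangency of A1 to HK means the radius PK is perpendicular to HK, so P = K + (0, -7.1) = (20.500, -7.1000). On A1, K sits at bearing 90° from P; a 121° counterclockwise sweep puts A at bearing 211°, so A = P + 7.1·(cos 211°, sin 211°) = (14.414, -10.757). The tangent condition forces PA to be normal to AM, so AM runs along (−sin 211°, cos 211°); with |AM| = 18.0, M = (23.685, -26.186). Then |HM| = |M − H| = 35.308.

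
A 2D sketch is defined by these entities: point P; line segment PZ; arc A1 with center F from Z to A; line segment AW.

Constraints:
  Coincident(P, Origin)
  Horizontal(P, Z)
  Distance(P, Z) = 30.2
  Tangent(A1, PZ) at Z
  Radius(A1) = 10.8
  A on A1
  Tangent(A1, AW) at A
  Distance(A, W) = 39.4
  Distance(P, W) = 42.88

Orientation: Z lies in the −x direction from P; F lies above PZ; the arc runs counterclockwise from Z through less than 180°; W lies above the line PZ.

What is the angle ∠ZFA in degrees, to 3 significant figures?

66.5°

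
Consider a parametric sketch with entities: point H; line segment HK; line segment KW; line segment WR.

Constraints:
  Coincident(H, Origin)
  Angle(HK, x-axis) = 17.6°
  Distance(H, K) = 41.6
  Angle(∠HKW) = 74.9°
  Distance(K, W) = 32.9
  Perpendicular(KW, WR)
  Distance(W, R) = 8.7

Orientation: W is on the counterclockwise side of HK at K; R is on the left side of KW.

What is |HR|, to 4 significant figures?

38.43

∠HKW = 74.9°, so KW runs at 17.6° + (180° − 74.9°) = 122.7° from the x-axis; with |KW| = 32.9, W = K + 32.9·(cos 122.7°, sin 122.7°) = (21.88, 40.26). KW is perpendicular to WR; with |WR| = 8.7 on the left of KW, R = W + 8.7·(-0.8415, -0.5402) = (14.56, 35.56). Then |HR| = |R − H| = 38.43.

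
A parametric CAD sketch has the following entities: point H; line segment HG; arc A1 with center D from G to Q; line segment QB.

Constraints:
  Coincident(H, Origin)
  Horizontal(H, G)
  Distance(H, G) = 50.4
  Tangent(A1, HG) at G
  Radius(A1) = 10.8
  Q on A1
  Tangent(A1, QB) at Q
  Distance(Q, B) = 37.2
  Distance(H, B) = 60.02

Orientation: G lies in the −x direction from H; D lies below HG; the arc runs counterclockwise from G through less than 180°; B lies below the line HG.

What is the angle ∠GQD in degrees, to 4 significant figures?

26.86°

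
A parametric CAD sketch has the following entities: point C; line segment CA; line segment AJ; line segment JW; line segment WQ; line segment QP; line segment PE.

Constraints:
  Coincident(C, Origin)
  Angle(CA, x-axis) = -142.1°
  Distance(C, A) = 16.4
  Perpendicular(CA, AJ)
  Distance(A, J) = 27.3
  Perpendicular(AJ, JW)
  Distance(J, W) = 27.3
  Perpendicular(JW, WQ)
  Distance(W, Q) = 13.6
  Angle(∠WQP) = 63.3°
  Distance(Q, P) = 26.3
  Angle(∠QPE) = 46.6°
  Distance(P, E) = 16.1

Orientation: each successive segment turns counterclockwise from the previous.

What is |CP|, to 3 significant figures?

28.5

C is at the origin; CA runs at -142.1° with length 16.4, so A = (-12.9, -10.1). The perpendicularity gives AJ at right angles to CA, so AJ runs at -52.1°; with |AJ| = 27.3, J = (3.83, -31.6). AJ ⟂ JW, so JW runs at 37.9°; with |JW| = 27.3, W = (25.4, -14.8). JW is perpendicular to WQ, so WQ runs at 128°; with |WQ| = 13.6, Q = (17.0, -4.11). ∠WQP = 63.3° gives QP at -115° from the x-axis; with |QP| = 26.3, P = (5.74, -27.9). Then |CP| = |P − C| = 28.5.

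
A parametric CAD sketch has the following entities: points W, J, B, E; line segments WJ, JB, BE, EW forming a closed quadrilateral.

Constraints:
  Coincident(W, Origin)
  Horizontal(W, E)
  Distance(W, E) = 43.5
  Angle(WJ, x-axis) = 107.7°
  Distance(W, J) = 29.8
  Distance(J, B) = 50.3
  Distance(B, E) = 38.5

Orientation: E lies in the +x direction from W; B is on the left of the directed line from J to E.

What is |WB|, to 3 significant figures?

55.6

Checks: |JB| = 50.30 ✓; |BE| = 38.50 ✓.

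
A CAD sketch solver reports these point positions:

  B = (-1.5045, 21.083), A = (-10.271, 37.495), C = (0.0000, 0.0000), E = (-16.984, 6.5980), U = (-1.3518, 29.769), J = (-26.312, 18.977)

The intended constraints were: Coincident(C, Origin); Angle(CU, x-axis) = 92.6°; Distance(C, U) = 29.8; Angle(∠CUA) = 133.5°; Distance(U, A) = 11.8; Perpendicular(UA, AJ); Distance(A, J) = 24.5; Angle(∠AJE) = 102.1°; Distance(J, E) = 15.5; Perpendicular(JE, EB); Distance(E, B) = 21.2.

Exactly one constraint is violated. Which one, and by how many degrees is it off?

Perpendicular(JE, EB) — off by 6.10°.

C = (0.00, 0.00) ✓; CU at 92.60° ✓; |CU| = 29.80 ✓; ∠CUA = 133.5° ✓; |UA| = 11.80 ✓; ∠(UA, AJ) = 90.00° ✓; |AJ| = 24.50 ✓; ∠AJE = 102.1° ✓; |JE| = 15.50 ✓; ∠(JE, EB) = 96.10° ✗; |EB| = 21.20 ✓.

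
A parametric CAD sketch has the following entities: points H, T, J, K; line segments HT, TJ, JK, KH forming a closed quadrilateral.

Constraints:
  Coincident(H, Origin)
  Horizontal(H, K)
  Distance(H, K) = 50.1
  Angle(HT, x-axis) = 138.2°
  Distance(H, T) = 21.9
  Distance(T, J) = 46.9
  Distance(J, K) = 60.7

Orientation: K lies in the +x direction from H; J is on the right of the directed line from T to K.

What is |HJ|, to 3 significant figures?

30.3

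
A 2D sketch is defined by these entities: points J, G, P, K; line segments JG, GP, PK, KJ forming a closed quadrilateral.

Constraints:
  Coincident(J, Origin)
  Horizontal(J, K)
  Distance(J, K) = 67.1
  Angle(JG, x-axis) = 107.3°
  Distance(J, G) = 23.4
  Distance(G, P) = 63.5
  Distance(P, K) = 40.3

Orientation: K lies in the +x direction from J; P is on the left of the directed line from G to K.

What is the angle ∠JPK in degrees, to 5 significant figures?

73.126°

J is at the origin; J and K share the same y with |JK| = 67.1 and K in +x, so K = (67.1, 0). JG runs at 107.3° with |JG| = 23.4, so G = (-6.9586, 22.341). P is determined by |GP| = 63.5 and |PK| = 40.3 together: it lies at the intersection of circle(G, 63.5) and circle(K, 40.3). With |GK| = 77.355, the foot of the radical line on GK is 54.243 from G and the perpendicular offset is √(63.5² − 54.243²) = 33.014. Taking the left-of-GK solution: P = (54.508, 38.282).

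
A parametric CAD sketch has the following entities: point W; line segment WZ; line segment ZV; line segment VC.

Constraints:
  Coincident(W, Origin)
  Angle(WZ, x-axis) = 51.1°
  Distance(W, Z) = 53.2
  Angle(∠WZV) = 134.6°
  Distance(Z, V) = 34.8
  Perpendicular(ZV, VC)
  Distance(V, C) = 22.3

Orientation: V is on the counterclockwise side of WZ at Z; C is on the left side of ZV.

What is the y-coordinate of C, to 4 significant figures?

73.45

W is at the origin; WZ runs at 51.1° with length 53.2, so Z = 53.2·(cos 51.1°, sin 51.1°) = (33.41, 41.40). ∠WZV = 134.6°, so ZV runs at 51.1° + (180° − 134.6°) = 96.50° from the x-axis; with |ZV| = 34.8, V = Z + 34.8·(cos 96.50°, sin 96.50°) = (29.47, 75.98). ZV ⟂ VC; with |VC| = 22.3 on the left of ZV, C = V + 22.3·(-0.9936, -0.1132) = (7.312, 73.45). So C.y = 73.45.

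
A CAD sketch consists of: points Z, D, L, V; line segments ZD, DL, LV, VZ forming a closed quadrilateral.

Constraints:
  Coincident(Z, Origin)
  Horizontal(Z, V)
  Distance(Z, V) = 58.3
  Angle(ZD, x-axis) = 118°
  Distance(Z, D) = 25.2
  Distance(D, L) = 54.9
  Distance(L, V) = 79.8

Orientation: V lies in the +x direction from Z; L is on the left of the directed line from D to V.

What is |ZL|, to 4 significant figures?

70.83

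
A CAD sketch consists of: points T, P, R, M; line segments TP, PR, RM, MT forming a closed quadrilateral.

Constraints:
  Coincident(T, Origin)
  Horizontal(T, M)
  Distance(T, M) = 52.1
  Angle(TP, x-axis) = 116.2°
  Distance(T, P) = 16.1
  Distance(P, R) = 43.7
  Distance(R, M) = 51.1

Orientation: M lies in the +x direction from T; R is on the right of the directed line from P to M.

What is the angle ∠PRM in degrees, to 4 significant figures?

79.60°

Checks: |PR| = 43.70 ✓; |RM| = 51.10 ✓.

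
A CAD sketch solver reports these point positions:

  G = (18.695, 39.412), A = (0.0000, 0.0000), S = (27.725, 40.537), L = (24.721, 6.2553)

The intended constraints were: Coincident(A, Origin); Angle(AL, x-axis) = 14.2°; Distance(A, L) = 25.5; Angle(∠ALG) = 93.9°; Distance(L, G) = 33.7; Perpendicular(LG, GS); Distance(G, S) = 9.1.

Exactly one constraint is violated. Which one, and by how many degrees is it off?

Perpendicular(LG, GS) — off by 3.20°.

A = (0.00, 0.00) ✓; AL at 14.20° ✓; |AL| = 25.50 ✓; ∠ALG = 93.90° ✓; |LG| = 33.70 ✓; ∠(LG, GS) = 93.20° ✗; |GS| = 9.100 ✓.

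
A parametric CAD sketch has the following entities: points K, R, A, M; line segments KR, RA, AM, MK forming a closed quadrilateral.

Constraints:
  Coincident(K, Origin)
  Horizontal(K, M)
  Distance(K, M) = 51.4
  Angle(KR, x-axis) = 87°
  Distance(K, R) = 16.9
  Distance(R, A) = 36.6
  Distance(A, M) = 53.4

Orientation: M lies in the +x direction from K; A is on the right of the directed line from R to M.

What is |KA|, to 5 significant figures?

19.792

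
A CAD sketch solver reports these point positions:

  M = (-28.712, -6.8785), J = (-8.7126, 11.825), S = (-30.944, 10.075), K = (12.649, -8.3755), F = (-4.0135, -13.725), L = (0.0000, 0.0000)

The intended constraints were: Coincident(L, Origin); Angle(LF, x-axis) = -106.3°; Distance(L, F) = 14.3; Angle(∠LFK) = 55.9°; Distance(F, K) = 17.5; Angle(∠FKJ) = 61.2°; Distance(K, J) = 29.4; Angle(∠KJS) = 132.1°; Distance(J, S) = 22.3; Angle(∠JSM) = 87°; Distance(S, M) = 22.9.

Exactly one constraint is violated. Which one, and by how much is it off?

Distance(S, M) = 22.9 — off by 5.80.

L = (0.00, 0.00) ✓; LF at -106.3° ✓; |LF| = 14.30 ✓; ∠LFK = 55.90° ✓; |FK| = 17.50 ✓; ∠FKJ = 61.20° ✓; |KJ| = 29.40 ✓; ∠KJS = 132.1° ✓; |JS| = 22.30 ✓; ∠JSM = 87.00° ✓; |SM| = 17.10 ✗.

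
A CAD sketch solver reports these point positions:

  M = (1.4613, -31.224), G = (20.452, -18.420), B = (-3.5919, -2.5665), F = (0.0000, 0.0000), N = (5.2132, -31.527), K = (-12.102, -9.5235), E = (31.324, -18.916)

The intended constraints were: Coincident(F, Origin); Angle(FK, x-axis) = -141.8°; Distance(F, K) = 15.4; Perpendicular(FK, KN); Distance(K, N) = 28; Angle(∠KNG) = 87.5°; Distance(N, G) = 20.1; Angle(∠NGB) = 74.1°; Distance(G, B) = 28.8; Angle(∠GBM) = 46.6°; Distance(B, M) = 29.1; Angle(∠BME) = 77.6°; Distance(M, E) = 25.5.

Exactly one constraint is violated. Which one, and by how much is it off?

Distance(M, E) = 25.5 — off by 6.80.

F = (0.00, 0.00) ✓; FK at -141.8° ✓; |FK| = 15.40 ✓; ∠(FK, KN) = 90.00° ✓; |KN| = 28.00 ✓; ∠KNG = 87.50° ✓; |NG| = 20.10 ✓; ∠NGB = 74.10° ✓; |GB| = 28.80 ✓; ∠GBM = 46.60° ✓; |BM| = 29.10 ✓; ∠BME = 77.60° ✓; |ME| = 32.30 ✗.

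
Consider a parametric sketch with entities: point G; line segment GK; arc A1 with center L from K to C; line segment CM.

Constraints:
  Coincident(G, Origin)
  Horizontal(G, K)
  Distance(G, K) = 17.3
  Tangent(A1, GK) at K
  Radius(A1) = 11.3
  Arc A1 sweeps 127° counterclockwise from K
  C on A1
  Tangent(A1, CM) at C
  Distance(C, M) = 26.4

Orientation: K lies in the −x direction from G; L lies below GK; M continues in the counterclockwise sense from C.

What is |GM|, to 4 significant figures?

40.55

On A1, K sits at bearing 90° from L; a 127° counterclockwise sweep puts C at bearing 217°, so C = L + 11.3·(cos 217°, sin 217°) = (-26.32, -18.10). A1 meets CM tangentially, so LC is at right angles to CM, so CM runs along (−sin 217°, cos 217°); with |CM| = 26.4, M = (-10.44, -39.18). Then |GM| = |M − G| = 40.55.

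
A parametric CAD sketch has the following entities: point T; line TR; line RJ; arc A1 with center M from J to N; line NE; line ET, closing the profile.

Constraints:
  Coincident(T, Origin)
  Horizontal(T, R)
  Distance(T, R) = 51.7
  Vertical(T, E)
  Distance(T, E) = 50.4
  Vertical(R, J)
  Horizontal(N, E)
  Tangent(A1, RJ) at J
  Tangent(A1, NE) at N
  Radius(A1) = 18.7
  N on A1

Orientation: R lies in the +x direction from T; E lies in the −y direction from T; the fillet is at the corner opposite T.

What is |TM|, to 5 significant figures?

45.759

TE is vertical with |TE| = 50.4 and E on the −y side, so E = (0.0000, -50.400). The virtual corner opposite T is at (51.700, -50.400). The tangent condition forces MJ to be normal to RJ and the tangent condition forces MN to be normal to NE, with radius 18.7, so the center M sits 18.7 in from both sides at M = (33.000, -31.700). Then |TM| = |M − T| = 45.759.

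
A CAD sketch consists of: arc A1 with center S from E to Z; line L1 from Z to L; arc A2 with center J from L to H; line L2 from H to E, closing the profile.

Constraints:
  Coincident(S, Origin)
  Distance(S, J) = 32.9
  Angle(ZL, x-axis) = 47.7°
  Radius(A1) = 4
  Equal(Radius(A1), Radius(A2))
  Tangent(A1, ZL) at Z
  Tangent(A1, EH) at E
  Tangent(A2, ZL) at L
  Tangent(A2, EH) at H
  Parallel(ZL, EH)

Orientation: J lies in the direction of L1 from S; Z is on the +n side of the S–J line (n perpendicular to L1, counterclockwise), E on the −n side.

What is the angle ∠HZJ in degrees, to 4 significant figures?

6.735°

Tangency of A1 to both parallel lines with radius 4.0 puts Z and E at S ± 4.0·n: Z = (-2.959, 2.692), E = (2.959, -2.692). Equal radii place L and H the same way about J: L = J + 4.0·n = (19.18, 27.03), H = J − 4.0·n = (25.10, 21.64). Then cos ∠HZJ = ZH·ZJ / (|ZH||ZJ|), giving 6.735°.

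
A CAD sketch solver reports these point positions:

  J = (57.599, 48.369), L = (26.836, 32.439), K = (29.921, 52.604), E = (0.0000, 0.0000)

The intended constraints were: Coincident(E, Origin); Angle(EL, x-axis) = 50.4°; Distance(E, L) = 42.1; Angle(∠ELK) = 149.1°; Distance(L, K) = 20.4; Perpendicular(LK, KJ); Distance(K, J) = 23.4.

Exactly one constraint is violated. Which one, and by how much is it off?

Distance(K, J) = 23.4 — off by 4.60.

E = (0.00, 0.00) ✓; EL at 50.40° ✓; |EL| = 42.10 ✓; ∠ELK = 149.1° ✓; |LK| = 20.40 ✓; ∠(LK, KJ) = 90.00° ✓; |KJ| = 28.00 ✗.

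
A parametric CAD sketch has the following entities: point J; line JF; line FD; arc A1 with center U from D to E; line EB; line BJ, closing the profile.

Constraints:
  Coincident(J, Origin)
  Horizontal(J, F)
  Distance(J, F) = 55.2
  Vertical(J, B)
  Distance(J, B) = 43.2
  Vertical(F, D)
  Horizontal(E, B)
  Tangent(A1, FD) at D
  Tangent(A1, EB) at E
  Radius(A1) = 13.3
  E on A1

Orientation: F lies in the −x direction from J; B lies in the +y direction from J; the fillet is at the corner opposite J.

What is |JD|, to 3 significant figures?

62.8

J is at the origin; J and F share the same y with |JF| = 55.2 and F on the −x side, so F = (-55.2, 0.00). JB is vertical with |JB| = 43.2 and B on the +y side, so B = (0.00, 43.2). The virtual corner opposite J is at (-55.2, 43.2). A1 meets FD tangentially, so UD is at right angles to FD and the tangent condition forces UE to be normal to EB, with radius 13.3, so the center U sits 13.3 in from both sides at U = (-41.9, 29.9). That places the tangent points at D = (-55.2, 29.9) on FD and E = (-41.9, 43.2) on EB. Then |JD| = |D − J| = 62.8.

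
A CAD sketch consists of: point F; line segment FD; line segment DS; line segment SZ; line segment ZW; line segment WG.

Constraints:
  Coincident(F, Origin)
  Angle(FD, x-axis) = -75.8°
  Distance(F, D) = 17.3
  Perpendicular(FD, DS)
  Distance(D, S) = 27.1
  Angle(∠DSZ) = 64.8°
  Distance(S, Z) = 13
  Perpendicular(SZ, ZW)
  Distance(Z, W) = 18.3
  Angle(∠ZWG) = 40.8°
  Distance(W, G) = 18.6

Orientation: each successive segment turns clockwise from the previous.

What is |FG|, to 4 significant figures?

29.35

F is at the origin; FD runs at -75.8° with length 17.3, so D = (4.244, -16.77). FD ⟂ DS, so DS runs at -165.8°; with |DS| = 27.1, S = (-22.03, -23.42). ∠DSZ = 64.8° gives SZ at 79.00° from the x-axis; with |SZ| = 13.0, Z = (-19.55, -10.66). The perpendicularity gives ZW at right angles to SZ, so ZW runs at -11.00°; with |ZW| = 18.3, W = (-1.584, -14.15). ∠ZWG = 40.8° gives WG at -150.2° from the x-axis; with |WG| = 18.6, G = (-17.72, -23.39). Then |FG| = |G − F| = 29.35.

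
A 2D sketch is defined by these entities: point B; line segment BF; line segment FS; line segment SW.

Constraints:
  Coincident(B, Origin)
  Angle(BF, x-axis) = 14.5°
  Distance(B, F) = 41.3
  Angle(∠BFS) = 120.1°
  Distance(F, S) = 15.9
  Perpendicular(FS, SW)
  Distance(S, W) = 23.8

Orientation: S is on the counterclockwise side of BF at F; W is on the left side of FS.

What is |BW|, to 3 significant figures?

38.5

B is at the origin; BF runs at 14.5° with length 41.3, so F = 41.3·(cos 14.5°, sin 14.5°) = (40.0, 10.3). ∠BFS = 120.1°, so FS runs at 14.5° + (180° − 120.1°) = 74.4° from the x-axis; with |FS| = 15.9, S = F + 15.9·(cos 74.4°, sin 74.4°) = (44.3, 25.7). The perpendicularity gives SW at right angles to FS; with |SW| = 23.8 on the left of FS, W = S + 23.8·(-0.963, 0.269) = (21.3, 32.1). Then |BW| = |W − B| = 38.5.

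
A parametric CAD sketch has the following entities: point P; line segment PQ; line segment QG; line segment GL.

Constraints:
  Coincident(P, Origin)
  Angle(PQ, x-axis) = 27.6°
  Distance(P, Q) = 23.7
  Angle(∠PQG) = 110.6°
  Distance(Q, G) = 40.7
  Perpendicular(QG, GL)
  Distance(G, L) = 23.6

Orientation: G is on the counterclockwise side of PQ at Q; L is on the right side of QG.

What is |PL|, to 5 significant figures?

67.090

P is at the origin; PQ runs at 27.6° with length 23.7, so Q = 23.7·(cos 27.6°, sin 27.6°) = (21.003, 10.980). ∠PQG = 110.6°, so QG runs at 27.6° + (180° − 110.6°) = 97.000° from the x-axis; with |QG| = 40.7, G = Q + 40.7·(cos 97.000°, sin 97.000°) = (16.043, 51.377). The perpendicularity gives GL at right angles to QG; with |GL| = 23.6 on the right of QG, L = G + 23.6·(0.99255, 0.12187) = (39.467, 54.253). Then |PL| = |L − P| = 67.090.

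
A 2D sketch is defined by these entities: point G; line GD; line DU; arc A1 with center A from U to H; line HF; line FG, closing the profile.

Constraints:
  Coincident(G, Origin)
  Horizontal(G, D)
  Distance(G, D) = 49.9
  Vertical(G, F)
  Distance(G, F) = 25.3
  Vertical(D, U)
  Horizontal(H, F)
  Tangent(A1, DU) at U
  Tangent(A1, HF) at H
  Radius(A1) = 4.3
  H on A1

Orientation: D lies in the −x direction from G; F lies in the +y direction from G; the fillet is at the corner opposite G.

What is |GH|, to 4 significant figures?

52.15

G is at the origin; GD is horizontal with |GD| = 49.9 and D on the −x side, so D = (-49.90, 0.000). G and F share the same x with |GF| = 25.3 and F on the +y side, so F = (0.000, 25.30). The virtual corner opposite G is at (-49.90, 25.30). Tangency of A1 to DU means the radius AU is perpendicular to DU and A1 meets HF tangentially, so AH is at right angles to HF, with radius 4.3, so the center A sits 4.3 in from both sides at A = (-45.60, 21.00). That places the tangent points at U = (-49.90, 21.00) on DU and H = (-45.60, 25.30) on HF. Then |GH| = |H − G| = 52.15.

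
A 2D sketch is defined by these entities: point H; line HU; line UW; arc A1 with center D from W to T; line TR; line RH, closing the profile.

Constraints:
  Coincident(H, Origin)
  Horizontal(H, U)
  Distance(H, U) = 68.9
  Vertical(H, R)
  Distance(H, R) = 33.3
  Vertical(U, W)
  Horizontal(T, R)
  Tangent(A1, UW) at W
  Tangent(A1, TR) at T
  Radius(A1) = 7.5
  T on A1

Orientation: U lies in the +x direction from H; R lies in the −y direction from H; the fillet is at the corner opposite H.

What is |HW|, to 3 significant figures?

73.6

H is at the origin; HU is horizontal with |HU| = 68.9 and U on the +x side, so U = (68.9, 0.00). HR is vertical with |HR| = 33.3 and R on the −y side, so R = (0.00, -33.3). The virtual corner opposite H is at (68.9, -33.3). Tangency of A1 to UW means the radius DW is perpendicular to UW and A1 meets TR tangentially, so DT is at right angles to TR, with radius 7.5, so the center D sits 7.5 in from both sides at D = (61.4, -25.8). That places the tangent points at W = (68.9, -25.8) on UW and T = (61.4, -33.3) on TR. Then |HW| = |W − H| = 73.6.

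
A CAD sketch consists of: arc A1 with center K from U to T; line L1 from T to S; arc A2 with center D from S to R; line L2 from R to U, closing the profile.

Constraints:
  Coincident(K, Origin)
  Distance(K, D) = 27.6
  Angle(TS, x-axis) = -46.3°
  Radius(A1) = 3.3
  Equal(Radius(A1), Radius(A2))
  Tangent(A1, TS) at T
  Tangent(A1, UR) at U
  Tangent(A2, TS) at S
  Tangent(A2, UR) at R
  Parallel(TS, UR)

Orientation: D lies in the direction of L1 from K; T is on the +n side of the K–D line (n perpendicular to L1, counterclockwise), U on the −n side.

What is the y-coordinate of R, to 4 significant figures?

-22.23

The slot axis is L1's direction at -46.3°, so u = (cos -46.3°, sin -46.3°) = (0.6909, -0.7230) and n = (−sin -46.3°, cos -46.3°) = (0.7230, 0.6909). K is at the origin and D lies 27.6 along u from K, so D = 27.6·u = (19.07, -19.95). Tangency of A1 to both parallel lines with radius 3.3 puts T and U at K ± 3.3·n: T = (2.386, 2.280), U = (-2.386, -2.280). Equal radii place S and R the same way about D: S = D + 3.3·n = (21.45, -17.67), R = D − 3.3·n = (16.68, -22.23). So R.y = -22.23.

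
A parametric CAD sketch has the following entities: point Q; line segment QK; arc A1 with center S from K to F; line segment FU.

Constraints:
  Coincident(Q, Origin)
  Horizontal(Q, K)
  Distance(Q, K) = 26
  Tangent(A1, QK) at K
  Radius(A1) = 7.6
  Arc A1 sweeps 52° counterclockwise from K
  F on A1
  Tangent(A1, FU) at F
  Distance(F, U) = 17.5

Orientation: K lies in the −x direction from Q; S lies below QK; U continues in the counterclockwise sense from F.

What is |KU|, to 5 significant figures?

23.670

Q is at the origin; QK is horizontal with |QK| = 26.0 and K on the −x side, so K = (-26.000, 0.0000). Tangency of A1 to QK means the radius SK is perpendicular to QK, so S = K + (0, -7.6) = (-26.000, -7.6000). On A1, K sits at bearing 90° from S; a 52° counterclockwise sweep puts F at bearing 142°, so F = S + 7.6·(cos 142°, sin 142°) = (-31.989, -2.9210). Tangency of A1 to FU means the radius SF is perpendicular to FU, so FU runs along (−sin 142°, cos 142°); with |FU| = 17.5, U = (-42.763, -16.711). Then |KU| = |U − K| = 23.670.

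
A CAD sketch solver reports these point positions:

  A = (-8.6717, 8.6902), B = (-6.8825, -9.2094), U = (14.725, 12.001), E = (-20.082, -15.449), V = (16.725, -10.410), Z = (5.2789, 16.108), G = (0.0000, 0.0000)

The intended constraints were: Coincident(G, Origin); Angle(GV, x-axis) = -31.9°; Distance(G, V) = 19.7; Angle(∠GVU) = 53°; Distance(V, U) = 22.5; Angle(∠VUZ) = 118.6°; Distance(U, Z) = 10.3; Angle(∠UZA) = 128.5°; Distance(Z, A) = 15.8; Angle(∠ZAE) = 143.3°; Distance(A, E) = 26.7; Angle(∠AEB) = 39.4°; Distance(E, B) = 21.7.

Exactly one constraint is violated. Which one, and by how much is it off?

Distance(E, B) = 21.7 — off by 7.10.

G = (0.00, 0.00) ✓; GV at -31.90° ✓; |GV| = 19.70 ✓; ∠GVU = 53.00° ✓; |VU| = 22.50 ✓; ∠VUZ = 118.6° ✓; |UZ| = 10.30 ✓; ∠UZA = 128.5° ✓; |ZA| = 15.80 ✓; ∠ZAE = 143.3° ✓; |AE| = 26.70 ✓; ∠AEB = 39.40° ✓; |EB| = 14.60 ✗.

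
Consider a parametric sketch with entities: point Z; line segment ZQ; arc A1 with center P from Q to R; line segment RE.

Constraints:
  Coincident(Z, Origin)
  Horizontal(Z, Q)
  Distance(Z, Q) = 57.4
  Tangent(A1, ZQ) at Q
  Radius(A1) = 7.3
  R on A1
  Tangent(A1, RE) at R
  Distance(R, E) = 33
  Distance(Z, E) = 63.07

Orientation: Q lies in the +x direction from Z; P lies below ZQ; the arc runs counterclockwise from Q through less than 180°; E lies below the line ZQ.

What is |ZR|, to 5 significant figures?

50.593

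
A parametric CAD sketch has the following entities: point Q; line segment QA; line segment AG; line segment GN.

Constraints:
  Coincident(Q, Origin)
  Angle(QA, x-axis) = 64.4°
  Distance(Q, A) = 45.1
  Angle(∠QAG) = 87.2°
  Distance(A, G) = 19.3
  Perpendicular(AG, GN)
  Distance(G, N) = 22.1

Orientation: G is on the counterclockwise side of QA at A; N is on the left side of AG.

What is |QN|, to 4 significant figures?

28.62

∠QAG = 87.2°, so AG runs at 64.4° + (180° − 87.2°) = 157.2° from the x-axis; with |AG| = 19.3, G = A + 19.3·(cos 157.2°, sin 157.2°) = (1.695, 48.15). AG ⟂ GN; with |GN| = 22.1 on the left of AG, N = G + 22.1·(-0.3875, -0.9219) = (-6.869, 27.78). Then |QN| = |N − Q| = 28.62.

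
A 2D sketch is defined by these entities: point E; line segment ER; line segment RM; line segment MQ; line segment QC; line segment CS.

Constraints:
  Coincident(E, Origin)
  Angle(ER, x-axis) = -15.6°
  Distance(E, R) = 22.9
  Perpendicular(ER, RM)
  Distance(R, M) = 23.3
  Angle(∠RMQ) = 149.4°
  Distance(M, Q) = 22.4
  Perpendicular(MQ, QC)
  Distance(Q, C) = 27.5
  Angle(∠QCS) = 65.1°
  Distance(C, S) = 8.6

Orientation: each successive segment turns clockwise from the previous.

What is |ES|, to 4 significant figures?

24.25

E is at the origin; ER runs at -15.6° with length 22.9, so R = (22.06, -6.158). ER ⟂ RM, so RM runs at -105.6°; with |RM| = 23.3, M = (15.79, -28.60). ∠RMQ = 149.4° gives MQ at -136.2° from the x-axis; with |MQ| = 22.4, Q = (-0.3768, -44.10). The perpendicularity gives QC at right angles to MQ, so QC runs at 133.8°; with |QC| = 27.5, C = (-19.41, -24.26). ∠QCS = 65.1° gives CS at 18.90° from the x-axis; with |CS| = 8.6, S = (-11.27, -21.47). Then |ES| = |S − E| = 24.25.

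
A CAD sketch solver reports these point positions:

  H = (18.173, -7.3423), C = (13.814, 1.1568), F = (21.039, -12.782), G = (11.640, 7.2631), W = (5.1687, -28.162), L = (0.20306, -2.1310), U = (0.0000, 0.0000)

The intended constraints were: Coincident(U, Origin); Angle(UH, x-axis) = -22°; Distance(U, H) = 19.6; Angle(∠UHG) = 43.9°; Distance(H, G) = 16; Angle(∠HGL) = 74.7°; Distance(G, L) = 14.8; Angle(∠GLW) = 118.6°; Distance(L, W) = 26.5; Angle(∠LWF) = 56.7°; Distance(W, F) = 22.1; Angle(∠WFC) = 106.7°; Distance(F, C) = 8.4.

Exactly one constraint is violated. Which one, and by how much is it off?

Distance(F, C) = 8.4 — off by 7.30.

U = (0.00, 0.00) ✓; UH at -22.00° ✓; |UH| = 19.60 ✓; ∠UHG = 43.90° ✓; |HG| = 16.00 ✓; ∠HGL = 74.70° ✓; |GL| = 14.80 ✓; ∠GLW = 118.6° ✓; |LW| = 26.50 ✓; ∠LWF = 56.70° ✓; |WF| = 22.10 ✓; ∠WFC = 106.7° ✓; |FC| = 15.70 ✗.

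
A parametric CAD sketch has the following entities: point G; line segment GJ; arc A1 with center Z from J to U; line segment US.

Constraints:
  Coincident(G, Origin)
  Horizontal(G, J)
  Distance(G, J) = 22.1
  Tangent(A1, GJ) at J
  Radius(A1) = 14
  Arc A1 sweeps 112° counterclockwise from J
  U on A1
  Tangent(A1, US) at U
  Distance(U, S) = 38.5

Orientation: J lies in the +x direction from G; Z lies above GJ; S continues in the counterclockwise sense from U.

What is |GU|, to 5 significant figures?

40.012

G is at the origin; G and J share the same y with |GJ| = 22.1 and J on the +x side, so J = (22.100, 0.0000). Since A1 is tangent to GJ there, ZJ ⟂ GJ, so Z = J + (0, 14) = (22.100, 14.000). On A1, J sits at bearing -90° from Z; a 112° counterclockwise sweep puts U at bearing 22°, so U = Z + 14.0·(cos 22°, sin 22°) = (35.081, 19.244). Then |GU| = |U − G| = 40.012.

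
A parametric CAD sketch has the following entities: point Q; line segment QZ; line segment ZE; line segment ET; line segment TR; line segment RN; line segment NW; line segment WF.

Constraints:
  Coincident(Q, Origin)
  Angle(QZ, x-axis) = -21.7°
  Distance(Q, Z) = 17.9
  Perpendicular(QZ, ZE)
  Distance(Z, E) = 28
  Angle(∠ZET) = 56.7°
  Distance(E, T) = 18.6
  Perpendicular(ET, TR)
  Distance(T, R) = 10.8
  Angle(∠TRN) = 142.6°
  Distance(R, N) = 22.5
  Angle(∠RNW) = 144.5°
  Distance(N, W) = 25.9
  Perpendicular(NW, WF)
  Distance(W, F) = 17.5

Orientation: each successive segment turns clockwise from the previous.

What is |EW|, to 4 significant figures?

41.35

Q is at the origin; QZ runs at -21.7° with length 17.9, so Z = (16.63, -6.618). The perpendicularity gives ZE at right angles to QZ, so ZE runs at -111.7°; with |ZE| = 28.0, E = (6.279, -32.63). ∠ZET = 56.7° gives ET at 125.0° from the x-axis; with |ET| = 18.6, T = (-4.390, -17.40). ET is perpendicular to TR, so TR runs at 35.00°; with |TR| = 10.8, R = (4.457, -11.20). ∠TRN = 142.6° gives RN at -2.400° from the x-axis; with |RN| = 22.5, N = (26.94, -12.15). ∠RNW = 144.5° gives NW at -37.90° from the x-axis; with |NW| = 25.9, W = (47.37, -28.06). Then |EW| = |W − E| = 41.35.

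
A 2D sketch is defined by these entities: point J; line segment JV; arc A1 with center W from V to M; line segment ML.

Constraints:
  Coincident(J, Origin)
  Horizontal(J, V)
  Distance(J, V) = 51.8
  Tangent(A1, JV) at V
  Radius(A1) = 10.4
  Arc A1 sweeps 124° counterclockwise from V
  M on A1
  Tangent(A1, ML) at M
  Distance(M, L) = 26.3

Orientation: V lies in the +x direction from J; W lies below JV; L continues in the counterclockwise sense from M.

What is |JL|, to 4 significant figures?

69.25

On A1, V sits at bearing 90° from W; a 124° counterclockwise sweep puts M at bearing 214°, so M = W + 10.4·(cos 214°, sin 214°) = (43.18, -16.22). A1 meets ML tangentially, so WM is at right angles to ML, so ML runs along (−sin 214°, cos 214°); with |ML| = 26.3, L = (57.88, -38.02). Then |JL| = |L − J| = 69.25.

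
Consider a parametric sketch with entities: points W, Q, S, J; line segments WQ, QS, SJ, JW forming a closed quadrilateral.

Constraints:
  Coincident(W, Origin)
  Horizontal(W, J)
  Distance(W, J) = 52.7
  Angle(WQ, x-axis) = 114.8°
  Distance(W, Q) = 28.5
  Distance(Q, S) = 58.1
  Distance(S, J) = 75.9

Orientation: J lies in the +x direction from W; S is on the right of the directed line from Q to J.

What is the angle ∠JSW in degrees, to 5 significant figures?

38.365°

Checks: |QS| = 58.10 ✓; |SJ| = 75.90 ✓.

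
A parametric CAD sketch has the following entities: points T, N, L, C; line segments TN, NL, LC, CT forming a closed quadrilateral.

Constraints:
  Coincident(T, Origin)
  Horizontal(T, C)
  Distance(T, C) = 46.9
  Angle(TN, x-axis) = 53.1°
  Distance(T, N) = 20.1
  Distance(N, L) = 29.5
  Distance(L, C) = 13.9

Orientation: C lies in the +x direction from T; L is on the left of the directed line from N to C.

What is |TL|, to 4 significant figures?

43.30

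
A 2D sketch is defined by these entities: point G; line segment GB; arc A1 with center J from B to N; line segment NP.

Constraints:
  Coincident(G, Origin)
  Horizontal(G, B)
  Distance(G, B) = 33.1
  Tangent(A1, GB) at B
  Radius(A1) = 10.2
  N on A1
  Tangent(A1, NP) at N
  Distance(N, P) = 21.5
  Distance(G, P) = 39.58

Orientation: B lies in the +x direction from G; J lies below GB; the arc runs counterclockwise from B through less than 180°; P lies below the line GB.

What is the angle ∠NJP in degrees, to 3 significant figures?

64.6°

G is at the origin; GB is horizontal with |GB| = 33.1 and B on the +x side, so B = (33.1, 0.00). Tangency of A1 to GB means the radius JB is perpendicular to GB, so J = B + (0, -10.2) = (33.1, -10.2). Since JN ⟂ NP (tangency), |JP| = √(10.2² + 21.5²) = 23.8 regardless of where N sits on A1. So P lies on both circle(G, 39.58) and circle(J, 23.8); the below-GB intersection is P = (23.4, -31.9). N is the foot of the tangent from P: N = (22.9, -10.4).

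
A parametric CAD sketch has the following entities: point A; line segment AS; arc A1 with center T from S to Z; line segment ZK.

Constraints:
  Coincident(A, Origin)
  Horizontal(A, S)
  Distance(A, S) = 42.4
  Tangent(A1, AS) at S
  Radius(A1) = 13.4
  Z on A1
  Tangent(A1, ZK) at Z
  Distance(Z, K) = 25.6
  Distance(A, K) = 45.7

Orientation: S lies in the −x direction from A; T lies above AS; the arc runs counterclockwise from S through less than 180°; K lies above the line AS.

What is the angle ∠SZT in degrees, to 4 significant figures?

48.13°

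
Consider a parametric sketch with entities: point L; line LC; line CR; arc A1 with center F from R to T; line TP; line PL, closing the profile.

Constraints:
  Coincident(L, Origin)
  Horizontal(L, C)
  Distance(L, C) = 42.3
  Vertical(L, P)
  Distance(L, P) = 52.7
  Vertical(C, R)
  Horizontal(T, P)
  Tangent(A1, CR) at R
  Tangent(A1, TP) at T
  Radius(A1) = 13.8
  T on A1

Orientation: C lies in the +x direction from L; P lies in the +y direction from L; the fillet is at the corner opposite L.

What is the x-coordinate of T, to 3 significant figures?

28.5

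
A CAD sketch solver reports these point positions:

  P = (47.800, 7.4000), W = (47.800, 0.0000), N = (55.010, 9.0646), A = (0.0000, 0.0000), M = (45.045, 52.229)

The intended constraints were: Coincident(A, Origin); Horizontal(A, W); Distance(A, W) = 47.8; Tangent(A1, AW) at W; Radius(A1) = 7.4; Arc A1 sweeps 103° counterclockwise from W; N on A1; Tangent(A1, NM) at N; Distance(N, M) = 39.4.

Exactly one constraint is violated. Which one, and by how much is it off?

Distance(N, M) = 39.4 — off by 4.90.

A = (0.00, 0.00) ✓; A.y = 0.00, W.y = 0.00 ✓; |AW| = 47.80 ✓; ∠(PW, WA) = 90.00° ✓; |PW| = 7.400 ✓; bearing(P→N) − bearing(P→W) = 103.0° ✓; |PN| = 7.400 ✓; ∠(PN, NM) = 90.00° ✓; |NM| = 44.30 ✗.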